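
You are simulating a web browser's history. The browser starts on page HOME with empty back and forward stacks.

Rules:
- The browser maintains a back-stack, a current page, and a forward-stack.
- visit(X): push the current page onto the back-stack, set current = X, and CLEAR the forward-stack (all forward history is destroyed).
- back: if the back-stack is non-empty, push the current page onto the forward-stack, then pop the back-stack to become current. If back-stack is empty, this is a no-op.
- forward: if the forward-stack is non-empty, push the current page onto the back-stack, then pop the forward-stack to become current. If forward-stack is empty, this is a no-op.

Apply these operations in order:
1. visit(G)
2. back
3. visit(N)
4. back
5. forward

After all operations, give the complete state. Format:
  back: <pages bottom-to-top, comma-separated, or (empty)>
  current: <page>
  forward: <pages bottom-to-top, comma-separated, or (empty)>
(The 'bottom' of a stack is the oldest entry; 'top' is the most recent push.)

Answer: back: HOME
current: N
forward: (empty)

Derivation:
After 1 (visit(G)): cur=G back=1 fwd=0
After 2 (back): cur=HOME back=0 fwd=1
After 3 (visit(N)): cur=N back=1 fwd=0
After 4 (back): cur=HOME back=0 fwd=1
After 5 (forward): cur=N back=1 fwd=0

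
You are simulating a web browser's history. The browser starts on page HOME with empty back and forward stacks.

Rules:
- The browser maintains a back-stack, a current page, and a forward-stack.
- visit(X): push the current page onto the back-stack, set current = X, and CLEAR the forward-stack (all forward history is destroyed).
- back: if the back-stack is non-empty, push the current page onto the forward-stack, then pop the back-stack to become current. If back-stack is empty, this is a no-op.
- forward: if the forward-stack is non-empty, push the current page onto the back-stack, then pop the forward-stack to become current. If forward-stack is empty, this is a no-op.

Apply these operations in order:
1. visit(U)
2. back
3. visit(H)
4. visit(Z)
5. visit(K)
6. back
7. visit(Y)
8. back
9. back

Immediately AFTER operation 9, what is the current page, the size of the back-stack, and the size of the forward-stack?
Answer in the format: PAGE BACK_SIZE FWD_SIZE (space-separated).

After 1 (visit(U)): cur=U back=1 fwd=0
After 2 (back): cur=HOME back=0 fwd=1
After 3 (visit(H)): cur=H back=1 fwd=0
After 4 (visit(Z)): cur=Z back=2 fwd=0
After 5 (visit(K)): cur=K back=3 fwd=0
After 6 (back): cur=Z back=2 fwd=1
After 7 (visit(Y)): cur=Y back=3 fwd=0
After 8 (back): cur=Z back=2 fwd=1
After 9 (back): cur=H back=1 fwd=2

H 1 2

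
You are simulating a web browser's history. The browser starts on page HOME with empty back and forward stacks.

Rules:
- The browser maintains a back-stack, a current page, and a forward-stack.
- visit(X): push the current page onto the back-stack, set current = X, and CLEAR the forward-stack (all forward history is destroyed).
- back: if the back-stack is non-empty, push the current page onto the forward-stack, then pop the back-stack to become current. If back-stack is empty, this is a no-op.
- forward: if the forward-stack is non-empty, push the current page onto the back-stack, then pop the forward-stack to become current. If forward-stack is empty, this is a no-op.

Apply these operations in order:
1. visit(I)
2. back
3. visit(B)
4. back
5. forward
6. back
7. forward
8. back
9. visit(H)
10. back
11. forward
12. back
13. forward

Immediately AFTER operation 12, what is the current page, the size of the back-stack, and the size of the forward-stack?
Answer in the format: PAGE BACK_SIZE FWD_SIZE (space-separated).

After 1 (visit(I)): cur=I back=1 fwd=0
After 2 (back): cur=HOME back=0 fwd=1
After 3 (visit(B)): cur=B back=1 fwd=0
After 4 (back): cur=HOME back=0 fwd=1
After 5 (forward): cur=B back=1 fwd=0
After 6 (back): cur=HOME back=0 fwd=1
After 7 (forward): cur=B back=1 fwd=0
After 8 (back): cur=HOME back=0 fwd=1
After 9 (visit(H)): cur=H back=1 fwd=0
After 10 (back): cur=HOME back=0 fwd=1
After 11 (forward): cur=H back=1 fwd=0
After 12 (back): cur=HOME back=0 fwd=1

HOME 0 1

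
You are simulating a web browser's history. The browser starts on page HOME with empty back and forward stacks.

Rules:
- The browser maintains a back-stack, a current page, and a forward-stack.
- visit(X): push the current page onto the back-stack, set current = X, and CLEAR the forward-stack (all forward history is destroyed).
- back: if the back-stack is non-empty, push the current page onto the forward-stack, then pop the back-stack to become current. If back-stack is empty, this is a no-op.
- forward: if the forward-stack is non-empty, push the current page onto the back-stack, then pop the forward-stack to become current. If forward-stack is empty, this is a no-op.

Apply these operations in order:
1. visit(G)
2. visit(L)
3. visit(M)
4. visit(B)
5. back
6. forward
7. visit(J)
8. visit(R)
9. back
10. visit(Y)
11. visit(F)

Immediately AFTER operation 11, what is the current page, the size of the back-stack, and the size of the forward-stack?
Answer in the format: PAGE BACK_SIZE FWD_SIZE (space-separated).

After 1 (visit(G)): cur=G back=1 fwd=0
After 2 (visit(L)): cur=L back=2 fwd=0
After 3 (visit(M)): cur=M back=3 fwd=0
After 4 (visit(B)): cur=B back=4 fwd=0
After 5 (back): cur=M back=3 fwd=1
After 6 (forward): cur=B back=4 fwd=0
After 7 (visit(J)): cur=J back=5 fwd=0
After 8 (visit(R)): cur=R back=6 fwd=0
After 9 (back): cur=J back=5 fwd=1
After 10 (visit(Y)): cur=Y back=6 fwd=0
After 11 (visit(F)): cur=F back=7 fwd=0

F 7 0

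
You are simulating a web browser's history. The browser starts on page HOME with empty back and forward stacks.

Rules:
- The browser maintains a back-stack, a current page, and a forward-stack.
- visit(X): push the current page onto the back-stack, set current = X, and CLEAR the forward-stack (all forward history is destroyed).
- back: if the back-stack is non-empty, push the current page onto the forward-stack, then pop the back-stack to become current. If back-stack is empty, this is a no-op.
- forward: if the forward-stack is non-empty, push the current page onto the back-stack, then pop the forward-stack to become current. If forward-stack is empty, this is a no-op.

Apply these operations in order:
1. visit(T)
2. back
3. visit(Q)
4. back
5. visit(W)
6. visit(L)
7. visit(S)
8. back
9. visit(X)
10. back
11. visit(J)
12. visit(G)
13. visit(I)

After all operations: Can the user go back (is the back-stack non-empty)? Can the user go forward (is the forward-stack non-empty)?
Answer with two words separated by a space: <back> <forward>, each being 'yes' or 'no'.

Answer: yes no

Derivation:
After 1 (visit(T)): cur=T back=1 fwd=0
After 2 (back): cur=HOME back=0 fwd=1
After 3 (visit(Q)): cur=Q back=1 fwd=0
After 4 (back): cur=HOME back=0 fwd=1
After 5 (visit(W)): cur=W back=1 fwd=0
After 6 (visit(L)): cur=L back=2 fwd=0
After 7 (visit(S)): cur=S back=3 fwd=0
After 8 (back): cur=L back=2 fwd=1
After 9 (visit(X)): cur=X back=3 fwd=0
After 10 (back): cur=L back=2 fwd=1
After 11 (visit(J)): cur=J back=3 fwd=0
After 12 (visit(G)): cur=G back=4 fwd=0
After 13 (visit(I)): cur=I back=5 fwd=0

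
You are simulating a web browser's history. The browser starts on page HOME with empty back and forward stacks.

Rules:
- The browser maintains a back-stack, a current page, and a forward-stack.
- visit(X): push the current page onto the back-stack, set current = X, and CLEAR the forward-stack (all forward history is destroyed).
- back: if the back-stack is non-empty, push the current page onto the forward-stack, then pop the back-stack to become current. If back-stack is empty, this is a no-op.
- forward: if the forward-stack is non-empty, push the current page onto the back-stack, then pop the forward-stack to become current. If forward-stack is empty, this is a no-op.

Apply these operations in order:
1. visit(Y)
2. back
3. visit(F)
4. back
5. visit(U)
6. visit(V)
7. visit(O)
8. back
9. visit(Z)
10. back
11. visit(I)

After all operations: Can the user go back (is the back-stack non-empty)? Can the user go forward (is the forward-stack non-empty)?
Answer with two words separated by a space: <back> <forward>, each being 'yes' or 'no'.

After 1 (visit(Y)): cur=Y back=1 fwd=0
After 2 (back): cur=HOME back=0 fwd=1
After 3 (visit(F)): cur=F back=1 fwd=0
After 4 (back): cur=HOME back=0 fwd=1
After 5 (visit(U)): cur=U back=1 fwd=0
After 6 (visit(V)): cur=V back=2 fwd=0
After 7 (visit(O)): cur=O back=3 fwd=0
After 8 (back): cur=V back=2 fwd=1
After 9 (visit(Z)): cur=Z back=3 fwd=0
After 10 (back): cur=V back=2 fwd=1
After 11 (visit(I)): cur=I back=3 fwd=0

Answer: yes no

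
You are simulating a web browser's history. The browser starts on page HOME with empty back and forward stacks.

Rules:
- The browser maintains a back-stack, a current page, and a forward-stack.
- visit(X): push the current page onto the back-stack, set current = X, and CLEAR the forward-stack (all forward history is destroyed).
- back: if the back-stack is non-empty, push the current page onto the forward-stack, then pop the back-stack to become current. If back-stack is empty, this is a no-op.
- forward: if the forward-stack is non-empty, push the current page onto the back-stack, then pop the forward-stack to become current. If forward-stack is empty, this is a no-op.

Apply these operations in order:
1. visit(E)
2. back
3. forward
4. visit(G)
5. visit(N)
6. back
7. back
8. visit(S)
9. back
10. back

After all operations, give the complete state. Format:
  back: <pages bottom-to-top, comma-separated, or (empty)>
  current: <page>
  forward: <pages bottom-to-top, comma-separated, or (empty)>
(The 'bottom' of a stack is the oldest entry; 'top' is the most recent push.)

Answer: back: (empty)
current: HOME
forward: S,E

Derivation:
After 1 (visit(E)): cur=E back=1 fwd=0
After 2 (back): cur=HOME back=0 fwd=1
After 3 (forward): cur=E back=1 fwd=0
After 4 (visit(G)): cur=G back=2 fwd=0
After 5 (visit(N)): cur=N back=3 fwd=0
After 6 (back): cur=G back=2 fwd=1
After 7 (back): cur=E back=1 fwd=2
After 8 (visit(S)): cur=S back=2 fwd=0
After 9 (back): cur=E back=1 fwd=1
After 10 (back): cur=HOME back=0 fwd=2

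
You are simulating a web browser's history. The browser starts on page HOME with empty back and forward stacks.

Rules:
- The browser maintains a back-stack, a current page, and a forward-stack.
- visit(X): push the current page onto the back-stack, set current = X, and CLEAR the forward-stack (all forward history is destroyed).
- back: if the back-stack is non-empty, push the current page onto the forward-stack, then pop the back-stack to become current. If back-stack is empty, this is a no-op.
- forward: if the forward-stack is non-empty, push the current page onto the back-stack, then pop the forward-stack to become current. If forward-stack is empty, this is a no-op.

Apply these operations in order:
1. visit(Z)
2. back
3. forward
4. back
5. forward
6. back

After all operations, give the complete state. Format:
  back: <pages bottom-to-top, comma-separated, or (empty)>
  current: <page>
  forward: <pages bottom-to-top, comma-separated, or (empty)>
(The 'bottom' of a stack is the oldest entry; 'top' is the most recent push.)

After 1 (visit(Z)): cur=Z back=1 fwd=0
After 2 (back): cur=HOME back=0 fwd=1
After 3 (forward): cur=Z back=1 fwd=0
After 4 (back): cur=HOME back=0 fwd=1
After 5 (forward): cur=Z back=1 fwd=0
After 6 (back): cur=HOME back=0 fwd=1

Answer: back: (empty)
current: HOME
forward: Z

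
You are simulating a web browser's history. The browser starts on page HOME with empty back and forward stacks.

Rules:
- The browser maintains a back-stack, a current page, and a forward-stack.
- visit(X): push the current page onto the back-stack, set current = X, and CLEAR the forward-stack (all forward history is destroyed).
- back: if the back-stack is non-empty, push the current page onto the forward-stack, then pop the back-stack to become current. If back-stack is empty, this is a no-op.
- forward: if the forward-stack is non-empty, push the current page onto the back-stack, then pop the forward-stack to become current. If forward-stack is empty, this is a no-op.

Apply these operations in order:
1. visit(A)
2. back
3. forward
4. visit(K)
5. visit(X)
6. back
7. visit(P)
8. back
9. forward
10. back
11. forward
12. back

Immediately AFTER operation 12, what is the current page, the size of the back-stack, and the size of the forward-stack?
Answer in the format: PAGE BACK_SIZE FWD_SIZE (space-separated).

After 1 (visit(A)): cur=A back=1 fwd=0
After 2 (back): cur=HOME back=0 fwd=1
After 3 (forward): cur=A back=1 fwd=0
After 4 (visit(K)): cur=K back=2 fwd=0
After 5 (visit(X)): cur=X back=3 fwd=0
After 6 (back): cur=K back=2 fwd=1
After 7 (visit(P)): cur=P back=3 fwd=0
After 8 (back): cur=K back=2 fwd=1
After 9 (forward): cur=P back=3 fwd=0
After 10 (back): cur=K back=2 fwd=1
After 11 (forward): cur=P back=3 fwd=0
After 12 (back): cur=K back=2 fwd=1

K 2 1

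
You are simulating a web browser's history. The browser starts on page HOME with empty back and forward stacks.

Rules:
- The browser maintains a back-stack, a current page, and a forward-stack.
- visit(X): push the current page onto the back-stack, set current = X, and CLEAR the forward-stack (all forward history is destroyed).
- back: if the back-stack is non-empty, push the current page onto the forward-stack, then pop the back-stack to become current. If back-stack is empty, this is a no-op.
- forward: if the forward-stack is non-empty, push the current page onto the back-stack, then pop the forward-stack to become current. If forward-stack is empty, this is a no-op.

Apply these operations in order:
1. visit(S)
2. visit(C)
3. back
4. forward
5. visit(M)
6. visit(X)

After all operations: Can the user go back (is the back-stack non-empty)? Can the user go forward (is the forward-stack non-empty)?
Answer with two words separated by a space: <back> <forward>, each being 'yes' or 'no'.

After 1 (visit(S)): cur=S back=1 fwd=0
After 2 (visit(C)): cur=C back=2 fwd=0
After 3 (back): cur=S back=1 fwd=1
After 4 (forward): cur=C back=2 fwd=0
After 5 (visit(M)): cur=M back=3 fwd=0
After 6 (visit(X)): cur=X back=4 fwd=0

Answer: yes no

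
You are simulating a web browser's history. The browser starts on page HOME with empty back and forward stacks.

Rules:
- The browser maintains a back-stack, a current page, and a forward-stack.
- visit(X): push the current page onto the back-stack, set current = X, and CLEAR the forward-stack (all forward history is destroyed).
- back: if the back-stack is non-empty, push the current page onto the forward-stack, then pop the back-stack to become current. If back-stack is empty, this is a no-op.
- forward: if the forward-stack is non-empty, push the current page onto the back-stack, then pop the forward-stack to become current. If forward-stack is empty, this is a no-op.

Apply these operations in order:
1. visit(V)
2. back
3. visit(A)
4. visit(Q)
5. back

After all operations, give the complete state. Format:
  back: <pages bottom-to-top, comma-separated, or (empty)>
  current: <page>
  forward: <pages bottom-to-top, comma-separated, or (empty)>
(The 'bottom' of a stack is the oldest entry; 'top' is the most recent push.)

Answer: back: HOME
current: A
forward: Q

Derivation:
After 1 (visit(V)): cur=V back=1 fwd=0
After 2 (back): cur=HOME back=0 fwd=1
After 3 (visit(A)): cur=A back=1 fwd=0
After 4 (visit(Q)): cur=Q back=2 fwd=0
After 5 (back): cur=A back=1 fwd=1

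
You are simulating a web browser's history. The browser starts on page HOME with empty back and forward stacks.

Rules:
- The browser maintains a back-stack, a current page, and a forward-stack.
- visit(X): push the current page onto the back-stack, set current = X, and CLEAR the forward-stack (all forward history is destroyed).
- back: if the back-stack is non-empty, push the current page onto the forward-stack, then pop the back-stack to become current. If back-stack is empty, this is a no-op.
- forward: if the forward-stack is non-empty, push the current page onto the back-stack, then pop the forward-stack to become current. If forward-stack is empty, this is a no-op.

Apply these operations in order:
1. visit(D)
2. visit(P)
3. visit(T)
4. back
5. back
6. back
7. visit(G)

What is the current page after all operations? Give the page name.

Answer: G

Derivation:
After 1 (visit(D)): cur=D back=1 fwd=0
After 2 (visit(P)): cur=P back=2 fwd=0
After 3 (visit(T)): cur=T back=3 fwd=0
After 4 (back): cur=P back=2 fwd=1
After 5 (back): cur=D back=1 fwd=2
After 6 (back): cur=HOME back=0 fwd=3
After 7 (visit(G)): cur=G back=1 fwd=0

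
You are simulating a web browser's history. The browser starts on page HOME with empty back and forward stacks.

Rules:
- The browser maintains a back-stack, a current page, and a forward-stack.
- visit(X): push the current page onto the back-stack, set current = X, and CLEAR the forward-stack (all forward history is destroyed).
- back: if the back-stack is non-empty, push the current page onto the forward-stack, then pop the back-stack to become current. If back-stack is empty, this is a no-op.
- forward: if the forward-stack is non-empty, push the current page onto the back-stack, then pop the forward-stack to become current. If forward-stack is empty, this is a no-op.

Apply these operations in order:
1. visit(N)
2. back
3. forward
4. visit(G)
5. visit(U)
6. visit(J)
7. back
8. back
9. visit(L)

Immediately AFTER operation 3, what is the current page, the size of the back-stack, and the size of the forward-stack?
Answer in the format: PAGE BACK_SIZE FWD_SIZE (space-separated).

After 1 (visit(N)): cur=N back=1 fwd=0
After 2 (back): cur=HOME back=0 fwd=1
After 3 (forward): cur=N back=1 fwd=0

N 1 0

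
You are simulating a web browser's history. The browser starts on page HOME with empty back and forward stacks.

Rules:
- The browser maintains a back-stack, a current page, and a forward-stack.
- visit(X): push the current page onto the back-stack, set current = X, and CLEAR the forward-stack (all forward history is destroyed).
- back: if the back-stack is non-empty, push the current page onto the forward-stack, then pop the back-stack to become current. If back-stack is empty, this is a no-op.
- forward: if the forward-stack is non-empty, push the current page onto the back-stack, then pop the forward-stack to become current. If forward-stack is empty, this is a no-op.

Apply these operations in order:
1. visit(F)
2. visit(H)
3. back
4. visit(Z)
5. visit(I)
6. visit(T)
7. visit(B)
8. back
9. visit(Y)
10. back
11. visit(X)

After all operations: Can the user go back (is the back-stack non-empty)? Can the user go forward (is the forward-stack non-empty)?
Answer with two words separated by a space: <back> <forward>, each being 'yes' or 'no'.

Answer: yes no

Derivation:
After 1 (visit(F)): cur=F back=1 fwd=0
After 2 (visit(H)): cur=H back=2 fwd=0
After 3 (back): cur=F back=1 fwd=1
After 4 (visit(Z)): cur=Z back=2 fwd=0
After 5 (visit(I)): cur=I back=3 fwd=0
After 6 (visit(T)): cur=T back=4 fwd=0
After 7 (visit(B)): cur=B back=5 fwd=0
After 8 (back): cur=T back=4 fwd=1
After 9 (visit(Y)): cur=Y back=5 fwd=0
After 10 (back): cur=T back=4 fwd=1
After 11 (visit(X)): cur=X back=5 fwd=0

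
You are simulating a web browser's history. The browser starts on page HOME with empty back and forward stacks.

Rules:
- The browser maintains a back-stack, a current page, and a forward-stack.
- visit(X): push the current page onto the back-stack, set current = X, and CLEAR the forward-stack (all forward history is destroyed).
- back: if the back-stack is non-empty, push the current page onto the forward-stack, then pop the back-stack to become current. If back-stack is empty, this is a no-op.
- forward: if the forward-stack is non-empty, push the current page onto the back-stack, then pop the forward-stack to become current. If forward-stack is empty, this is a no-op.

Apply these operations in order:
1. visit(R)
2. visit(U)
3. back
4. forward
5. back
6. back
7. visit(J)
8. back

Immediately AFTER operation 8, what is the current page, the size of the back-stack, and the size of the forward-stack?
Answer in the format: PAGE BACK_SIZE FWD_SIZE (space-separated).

After 1 (visit(R)): cur=R back=1 fwd=0
After 2 (visit(U)): cur=U back=2 fwd=0
After 3 (back): cur=R back=1 fwd=1
After 4 (forward): cur=U back=2 fwd=0
After 5 (back): cur=R back=1 fwd=1
After 6 (back): cur=HOME back=0 fwd=2
After 7 (visit(J)): cur=J back=1 fwd=0
After 8 (back): cur=HOME back=0 fwd=1

HOME 0 1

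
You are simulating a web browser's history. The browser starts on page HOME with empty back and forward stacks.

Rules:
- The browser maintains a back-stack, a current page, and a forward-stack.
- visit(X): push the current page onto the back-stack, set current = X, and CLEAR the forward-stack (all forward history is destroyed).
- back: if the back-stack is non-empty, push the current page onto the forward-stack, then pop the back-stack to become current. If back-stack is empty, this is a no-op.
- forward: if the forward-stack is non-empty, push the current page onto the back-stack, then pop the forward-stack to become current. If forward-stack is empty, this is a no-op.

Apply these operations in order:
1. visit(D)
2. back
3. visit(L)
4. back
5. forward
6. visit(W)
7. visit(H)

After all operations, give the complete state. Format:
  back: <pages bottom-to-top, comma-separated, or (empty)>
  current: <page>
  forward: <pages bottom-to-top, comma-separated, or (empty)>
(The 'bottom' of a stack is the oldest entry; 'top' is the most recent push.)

After 1 (visit(D)): cur=D back=1 fwd=0
After 2 (back): cur=HOME back=0 fwd=1
After 3 (visit(L)): cur=L back=1 fwd=0
After 4 (back): cur=HOME back=0 fwd=1
After 5 (forward): cur=L back=1 fwd=0
After 6 (visit(W)): cur=W back=2 fwd=0
After 7 (visit(H)): cur=H back=3 fwd=0

Answer: back: HOME,L,W
current: H
forward: (empty)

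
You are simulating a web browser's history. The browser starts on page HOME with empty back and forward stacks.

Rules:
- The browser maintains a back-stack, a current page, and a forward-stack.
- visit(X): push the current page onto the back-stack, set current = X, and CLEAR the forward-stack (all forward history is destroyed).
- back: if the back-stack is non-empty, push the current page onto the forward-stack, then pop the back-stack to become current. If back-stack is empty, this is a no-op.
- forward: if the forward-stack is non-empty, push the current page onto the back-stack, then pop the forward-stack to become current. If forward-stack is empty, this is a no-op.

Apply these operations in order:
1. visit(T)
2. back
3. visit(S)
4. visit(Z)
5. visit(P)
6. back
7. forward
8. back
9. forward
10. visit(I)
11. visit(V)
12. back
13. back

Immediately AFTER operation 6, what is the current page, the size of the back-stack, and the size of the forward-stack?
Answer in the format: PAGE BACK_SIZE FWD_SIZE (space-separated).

After 1 (visit(T)): cur=T back=1 fwd=0
After 2 (back): cur=HOME back=0 fwd=1
After 3 (visit(S)): cur=S back=1 fwd=0
After 4 (visit(Z)): cur=Z back=2 fwd=0
After 5 (visit(P)): cur=P back=3 fwd=0
After 6 (back): cur=Z back=2 fwd=1

Z 2 1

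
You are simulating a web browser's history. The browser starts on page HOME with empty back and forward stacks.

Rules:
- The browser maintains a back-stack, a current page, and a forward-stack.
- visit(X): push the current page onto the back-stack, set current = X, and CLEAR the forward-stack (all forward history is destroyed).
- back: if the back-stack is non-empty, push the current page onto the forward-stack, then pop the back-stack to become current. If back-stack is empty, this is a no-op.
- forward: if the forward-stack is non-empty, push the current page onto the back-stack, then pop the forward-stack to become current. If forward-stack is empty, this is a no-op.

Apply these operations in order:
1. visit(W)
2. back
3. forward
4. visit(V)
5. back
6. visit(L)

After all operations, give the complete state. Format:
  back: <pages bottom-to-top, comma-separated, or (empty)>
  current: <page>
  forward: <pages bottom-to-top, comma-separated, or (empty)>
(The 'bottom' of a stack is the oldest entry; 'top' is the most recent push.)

Answer: back: HOME,W
current: L
forward: (empty)

Derivation:
After 1 (visit(W)): cur=W back=1 fwd=0
After 2 (back): cur=HOME back=0 fwd=1
After 3 (forward): cur=W back=1 fwd=0
After 4 (visit(V)): cur=V back=2 fwd=0
After 5 (back): cur=W back=1 fwd=1
After 6 (visit(L)): cur=L back=2 fwd=0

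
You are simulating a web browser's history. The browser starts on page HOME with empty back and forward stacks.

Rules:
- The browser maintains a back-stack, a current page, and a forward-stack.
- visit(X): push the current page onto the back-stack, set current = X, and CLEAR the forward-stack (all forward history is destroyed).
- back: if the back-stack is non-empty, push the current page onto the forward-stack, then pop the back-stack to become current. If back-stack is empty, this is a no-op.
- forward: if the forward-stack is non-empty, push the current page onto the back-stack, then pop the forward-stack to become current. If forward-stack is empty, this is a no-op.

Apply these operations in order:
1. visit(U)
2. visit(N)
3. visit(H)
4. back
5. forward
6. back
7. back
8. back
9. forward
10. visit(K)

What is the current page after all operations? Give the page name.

After 1 (visit(U)): cur=U back=1 fwd=0
After 2 (visit(N)): cur=N back=2 fwd=0
After 3 (visit(H)): cur=H back=3 fwd=0
After 4 (back): cur=N back=2 fwd=1
After 5 (forward): cur=H back=3 fwd=0
After 6 (back): cur=N back=2 fwd=1
After 7 (back): cur=U back=1 fwd=2
After 8 (back): cur=HOME back=0 fwd=3
After 9 (forward): cur=U back=1 fwd=2
After 10 (visit(K)): cur=K back=2 fwd=0

Answer: K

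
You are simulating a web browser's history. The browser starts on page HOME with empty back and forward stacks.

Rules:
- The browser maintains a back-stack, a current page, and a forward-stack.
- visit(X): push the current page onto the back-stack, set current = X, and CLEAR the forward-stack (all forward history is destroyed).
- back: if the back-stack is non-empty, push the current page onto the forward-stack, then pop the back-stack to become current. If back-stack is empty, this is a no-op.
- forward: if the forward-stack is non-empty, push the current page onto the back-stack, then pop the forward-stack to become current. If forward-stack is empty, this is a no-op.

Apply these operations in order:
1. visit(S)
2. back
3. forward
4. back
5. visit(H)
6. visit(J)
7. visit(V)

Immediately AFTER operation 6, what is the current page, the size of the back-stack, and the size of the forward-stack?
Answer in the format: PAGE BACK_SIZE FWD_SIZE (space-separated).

After 1 (visit(S)): cur=S back=1 fwd=0
After 2 (back): cur=HOME back=0 fwd=1
After 3 (forward): cur=S back=1 fwd=0
After 4 (back): cur=HOME back=0 fwd=1
After 5 (visit(H)): cur=H back=1 fwd=0
After 6 (visit(J)): cur=J back=2 fwd=0

J 2 0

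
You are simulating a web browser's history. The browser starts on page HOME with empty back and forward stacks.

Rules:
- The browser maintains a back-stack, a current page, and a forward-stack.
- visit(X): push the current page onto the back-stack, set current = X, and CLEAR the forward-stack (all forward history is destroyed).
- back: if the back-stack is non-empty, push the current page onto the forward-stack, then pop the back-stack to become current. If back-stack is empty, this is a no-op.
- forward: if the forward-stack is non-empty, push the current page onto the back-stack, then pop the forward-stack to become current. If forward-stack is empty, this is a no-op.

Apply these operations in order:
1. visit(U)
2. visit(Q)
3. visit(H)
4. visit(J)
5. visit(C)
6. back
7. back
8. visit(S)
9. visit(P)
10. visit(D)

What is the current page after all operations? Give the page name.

After 1 (visit(U)): cur=U back=1 fwd=0
After 2 (visit(Q)): cur=Q back=2 fwd=0
After 3 (visit(H)): cur=H back=3 fwd=0
After 4 (visit(J)): cur=J back=4 fwd=0
After 5 (visit(C)): cur=C back=5 fwd=0
After 6 (back): cur=J back=4 fwd=1
After 7 (back): cur=H back=3 fwd=2
After 8 (visit(S)): cur=S back=4 fwd=0
After 9 (visit(P)): cur=P back=5 fwd=0
After 10 (visit(D)): cur=D back=6 fwd=0

Answer: D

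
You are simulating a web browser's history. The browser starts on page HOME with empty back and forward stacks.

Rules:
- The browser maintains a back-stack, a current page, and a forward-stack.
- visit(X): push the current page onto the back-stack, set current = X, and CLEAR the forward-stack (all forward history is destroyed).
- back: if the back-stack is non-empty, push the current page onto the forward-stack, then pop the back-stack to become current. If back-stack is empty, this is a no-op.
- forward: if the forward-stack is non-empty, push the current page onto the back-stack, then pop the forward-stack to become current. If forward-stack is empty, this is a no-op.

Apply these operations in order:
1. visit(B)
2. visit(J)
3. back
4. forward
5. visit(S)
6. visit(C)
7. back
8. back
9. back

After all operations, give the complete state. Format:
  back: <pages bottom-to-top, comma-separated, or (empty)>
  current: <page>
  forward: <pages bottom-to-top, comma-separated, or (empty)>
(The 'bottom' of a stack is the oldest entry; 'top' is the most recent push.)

Answer: back: HOME
current: B
forward: C,S,J

Derivation:
After 1 (visit(B)): cur=B back=1 fwd=0
After 2 (visit(J)): cur=J back=2 fwd=0
After 3 (back): cur=B back=1 fwd=1
After 4 (forward): cur=J back=2 fwd=0
After 5 (visit(S)): cur=S back=3 fwd=0
After 6 (visit(C)): cur=C back=4 fwd=0
After 7 (back): cur=S back=3 fwd=1
After 8 (back): cur=J back=2 fwd=2
After 9 (back): cur=B back=1 fwd=3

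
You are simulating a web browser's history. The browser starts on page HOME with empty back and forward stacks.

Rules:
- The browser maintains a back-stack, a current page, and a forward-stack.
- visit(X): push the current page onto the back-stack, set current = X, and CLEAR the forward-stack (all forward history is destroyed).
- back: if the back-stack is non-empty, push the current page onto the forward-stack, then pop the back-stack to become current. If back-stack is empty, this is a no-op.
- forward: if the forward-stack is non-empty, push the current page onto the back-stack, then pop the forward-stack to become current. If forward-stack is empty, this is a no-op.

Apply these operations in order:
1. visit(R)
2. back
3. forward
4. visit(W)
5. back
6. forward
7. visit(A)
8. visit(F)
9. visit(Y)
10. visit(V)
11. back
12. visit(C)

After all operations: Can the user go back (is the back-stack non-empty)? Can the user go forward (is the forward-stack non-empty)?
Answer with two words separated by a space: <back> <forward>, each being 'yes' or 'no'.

After 1 (visit(R)): cur=R back=1 fwd=0
After 2 (back): cur=HOME back=0 fwd=1
After 3 (forward): cur=R back=1 fwd=0
After 4 (visit(W)): cur=W back=2 fwd=0
After 5 (back): cur=R back=1 fwd=1
After 6 (forward): cur=W back=2 fwd=0
After 7 (visit(A)): cur=A back=3 fwd=0
After 8 (visit(F)): cur=F back=4 fwd=0
After 9 (visit(Y)): cur=Y back=5 fwd=0
After 10 (visit(V)): cur=V back=6 fwd=0
After 11 (back): cur=Y back=5 fwd=1
After 12 (visit(C)): cur=C back=6 fwd=0

Answer: yes no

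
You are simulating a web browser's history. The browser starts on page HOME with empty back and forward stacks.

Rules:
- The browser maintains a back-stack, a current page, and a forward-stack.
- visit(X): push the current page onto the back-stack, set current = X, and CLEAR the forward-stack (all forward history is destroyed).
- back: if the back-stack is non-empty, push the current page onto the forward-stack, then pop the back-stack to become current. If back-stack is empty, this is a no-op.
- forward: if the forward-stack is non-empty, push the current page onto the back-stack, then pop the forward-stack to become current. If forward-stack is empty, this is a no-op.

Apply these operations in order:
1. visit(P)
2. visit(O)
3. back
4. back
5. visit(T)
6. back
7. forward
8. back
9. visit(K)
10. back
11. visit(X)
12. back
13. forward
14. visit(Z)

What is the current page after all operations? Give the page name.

After 1 (visit(P)): cur=P back=1 fwd=0
After 2 (visit(O)): cur=O back=2 fwd=0
After 3 (back): cur=P back=1 fwd=1
After 4 (back): cur=HOME back=0 fwd=2
After 5 (visit(T)): cur=T back=1 fwd=0
After 6 (back): cur=HOME back=0 fwd=1
After 7 (forward): cur=T back=1 fwd=0
After 8 (back): cur=HOME back=0 fwd=1
After 9 (visit(K)): cur=K back=1 fwd=0
After 10 (back): cur=HOME back=0 fwd=1
After 11 (visit(X)): cur=X back=1 fwd=0
After 12 (back): cur=HOME back=0 fwd=1
After 13 (forward): cur=X back=1 fwd=0
After 14 (visit(Z)): cur=Z back=2 fwd=0

Answer: Z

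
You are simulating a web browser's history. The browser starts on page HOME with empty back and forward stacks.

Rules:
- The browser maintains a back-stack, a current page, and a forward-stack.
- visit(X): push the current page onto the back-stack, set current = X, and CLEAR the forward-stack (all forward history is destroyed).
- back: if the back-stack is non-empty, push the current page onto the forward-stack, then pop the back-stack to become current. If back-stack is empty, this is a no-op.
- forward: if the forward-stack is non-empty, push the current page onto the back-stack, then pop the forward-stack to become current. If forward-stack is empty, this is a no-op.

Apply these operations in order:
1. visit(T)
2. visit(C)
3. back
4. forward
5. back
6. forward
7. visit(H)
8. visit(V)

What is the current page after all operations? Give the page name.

After 1 (visit(T)): cur=T back=1 fwd=0
After 2 (visit(C)): cur=C back=2 fwd=0
After 3 (back): cur=T back=1 fwd=1
After 4 (forward): cur=C back=2 fwd=0
After 5 (back): cur=T back=1 fwd=1
After 6 (forward): cur=C back=2 fwd=0
After 7 (visit(H)): cur=H back=3 fwd=0
After 8 (visit(V)): cur=V back=4 fwd=0

Answer: V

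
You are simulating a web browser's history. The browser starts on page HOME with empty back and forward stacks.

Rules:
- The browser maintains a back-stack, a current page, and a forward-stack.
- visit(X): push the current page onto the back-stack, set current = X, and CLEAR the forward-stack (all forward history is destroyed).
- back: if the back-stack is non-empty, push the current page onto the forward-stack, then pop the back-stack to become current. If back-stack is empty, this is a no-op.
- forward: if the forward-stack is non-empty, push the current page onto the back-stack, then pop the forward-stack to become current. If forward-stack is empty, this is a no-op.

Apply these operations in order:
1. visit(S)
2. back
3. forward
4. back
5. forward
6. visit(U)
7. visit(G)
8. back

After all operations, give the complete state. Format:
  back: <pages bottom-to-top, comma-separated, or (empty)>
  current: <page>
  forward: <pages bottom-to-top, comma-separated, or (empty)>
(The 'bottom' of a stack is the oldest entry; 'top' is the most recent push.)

Answer: back: HOME,S
current: U
forward: G

Derivation:
After 1 (visit(S)): cur=S back=1 fwd=0
After 2 (back): cur=HOME back=0 fwd=1
After 3 (forward): cur=S back=1 fwd=0
After 4 (back): cur=HOME back=0 fwd=1
After 5 (forward): cur=S back=1 fwd=0
After 6 (visit(U)): cur=U back=2 fwd=0
After 7 (visit(G)): cur=G back=3 fwd=0
After 8 (back): cur=U back=2 fwd=1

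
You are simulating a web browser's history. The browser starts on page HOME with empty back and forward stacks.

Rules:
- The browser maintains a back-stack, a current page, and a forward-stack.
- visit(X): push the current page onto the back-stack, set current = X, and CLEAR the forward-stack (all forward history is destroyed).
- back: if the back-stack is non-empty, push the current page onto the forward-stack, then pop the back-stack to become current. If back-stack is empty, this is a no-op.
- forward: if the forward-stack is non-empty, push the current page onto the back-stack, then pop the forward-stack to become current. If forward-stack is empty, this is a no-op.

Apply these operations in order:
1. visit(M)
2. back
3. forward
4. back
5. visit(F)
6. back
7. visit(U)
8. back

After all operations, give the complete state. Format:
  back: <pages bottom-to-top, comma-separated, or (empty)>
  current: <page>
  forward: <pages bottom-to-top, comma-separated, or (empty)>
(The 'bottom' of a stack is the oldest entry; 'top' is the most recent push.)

After 1 (visit(M)): cur=M back=1 fwd=0
After 2 (back): cur=HOME back=0 fwd=1
After 3 (forward): cur=M back=1 fwd=0
After 4 (back): cur=HOME back=0 fwd=1
After 5 (visit(F)): cur=F back=1 fwd=0
After 6 (back): cur=HOME back=0 fwd=1
After 7 (visit(U)): cur=U back=1 fwd=0
After 8 (back): cur=HOME back=0 fwd=1

Answer: back: (empty)
current: HOME
forward: U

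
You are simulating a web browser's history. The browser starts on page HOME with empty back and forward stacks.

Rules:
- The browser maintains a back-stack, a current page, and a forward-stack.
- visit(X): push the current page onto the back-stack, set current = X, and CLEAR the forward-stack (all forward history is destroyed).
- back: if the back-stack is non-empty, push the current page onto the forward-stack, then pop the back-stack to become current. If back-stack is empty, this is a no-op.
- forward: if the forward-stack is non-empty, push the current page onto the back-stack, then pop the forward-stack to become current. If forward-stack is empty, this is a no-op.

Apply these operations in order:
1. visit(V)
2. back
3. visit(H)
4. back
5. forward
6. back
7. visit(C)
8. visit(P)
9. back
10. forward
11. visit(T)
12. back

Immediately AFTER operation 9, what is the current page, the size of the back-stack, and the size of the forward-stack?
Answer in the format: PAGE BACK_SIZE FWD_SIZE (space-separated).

After 1 (visit(V)): cur=V back=1 fwd=0
After 2 (back): cur=HOME back=0 fwd=1
After 3 (visit(H)): cur=H back=1 fwd=0
After 4 (back): cur=HOME back=0 fwd=1
After 5 (forward): cur=H back=1 fwd=0
After 6 (back): cur=HOME back=0 fwd=1
After 7 (visit(C)): cur=C back=1 fwd=0
After 8 (visit(P)): cur=P back=2 fwd=0
After 9 (back): cur=C back=1 fwd=1

C 1 1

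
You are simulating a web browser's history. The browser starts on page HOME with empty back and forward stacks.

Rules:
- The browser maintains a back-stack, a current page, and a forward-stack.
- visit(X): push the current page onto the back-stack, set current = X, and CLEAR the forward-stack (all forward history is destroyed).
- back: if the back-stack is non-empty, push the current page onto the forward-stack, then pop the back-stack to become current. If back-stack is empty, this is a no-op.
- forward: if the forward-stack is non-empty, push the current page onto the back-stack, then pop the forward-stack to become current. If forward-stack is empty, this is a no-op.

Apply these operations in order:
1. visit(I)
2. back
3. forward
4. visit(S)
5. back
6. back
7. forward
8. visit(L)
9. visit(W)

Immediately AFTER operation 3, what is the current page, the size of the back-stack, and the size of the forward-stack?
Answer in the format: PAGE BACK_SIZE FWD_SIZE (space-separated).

After 1 (visit(I)): cur=I back=1 fwd=0
After 2 (back): cur=HOME back=0 fwd=1
After 3 (forward): cur=I back=1 fwd=0

I 1 0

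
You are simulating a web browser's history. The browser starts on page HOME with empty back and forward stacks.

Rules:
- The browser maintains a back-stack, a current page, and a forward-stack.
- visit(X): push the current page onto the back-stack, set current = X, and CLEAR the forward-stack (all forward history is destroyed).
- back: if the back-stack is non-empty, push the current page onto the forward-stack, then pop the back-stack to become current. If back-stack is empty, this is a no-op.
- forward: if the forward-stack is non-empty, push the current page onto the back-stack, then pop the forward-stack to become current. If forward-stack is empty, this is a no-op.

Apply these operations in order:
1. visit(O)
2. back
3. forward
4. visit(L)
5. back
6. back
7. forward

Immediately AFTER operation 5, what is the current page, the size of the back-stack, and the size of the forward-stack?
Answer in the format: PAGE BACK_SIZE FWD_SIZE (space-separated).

After 1 (visit(O)): cur=O back=1 fwd=0
After 2 (back): cur=HOME back=0 fwd=1
After 3 (forward): cur=O back=1 fwd=0
After 4 (visit(L)): cur=L back=2 fwd=0
After 5 (back): cur=O back=1 fwd=1

O 1 1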